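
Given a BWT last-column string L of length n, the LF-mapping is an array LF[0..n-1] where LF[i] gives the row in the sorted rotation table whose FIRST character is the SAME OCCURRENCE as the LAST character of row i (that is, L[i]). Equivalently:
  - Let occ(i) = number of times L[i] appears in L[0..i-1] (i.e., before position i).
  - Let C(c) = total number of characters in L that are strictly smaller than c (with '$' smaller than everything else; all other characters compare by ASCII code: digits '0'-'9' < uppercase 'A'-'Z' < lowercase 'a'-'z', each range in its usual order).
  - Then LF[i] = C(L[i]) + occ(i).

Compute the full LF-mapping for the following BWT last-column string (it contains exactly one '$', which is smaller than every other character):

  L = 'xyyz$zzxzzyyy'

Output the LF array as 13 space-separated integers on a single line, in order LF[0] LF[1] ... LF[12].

Char counts: '$':1, 'x':2, 'y':5, 'z':5
C (first-col start): C('$')=0, C('x')=1, C('y')=3, C('z')=8
L[0]='x': occ=0, LF[0]=C('x')+0=1+0=1
L[1]='y': occ=0, LF[1]=C('y')+0=3+0=3
L[2]='y': occ=1, LF[2]=C('y')+1=3+1=4
L[3]='z': occ=0, LF[3]=C('z')+0=8+0=8
L[4]='$': occ=0, LF[4]=C('$')+0=0+0=0
L[5]='z': occ=1, LF[5]=C('z')+1=8+1=9
L[6]='z': occ=2, LF[6]=C('z')+2=8+2=10
L[7]='x': occ=1, LF[7]=C('x')+1=1+1=2
L[8]='z': occ=3, LF[8]=C('z')+3=8+3=11
L[9]='z': occ=4, LF[9]=C('z')+4=8+4=12
L[10]='y': occ=2, LF[10]=C('y')+2=3+2=5
L[11]='y': occ=3, LF[11]=C('y')+3=3+3=6
L[12]='y': occ=4, LF[12]=C('y')+4=3+4=7

Answer: 1 3 4 8 0 9 10 2 11 12 5 6 7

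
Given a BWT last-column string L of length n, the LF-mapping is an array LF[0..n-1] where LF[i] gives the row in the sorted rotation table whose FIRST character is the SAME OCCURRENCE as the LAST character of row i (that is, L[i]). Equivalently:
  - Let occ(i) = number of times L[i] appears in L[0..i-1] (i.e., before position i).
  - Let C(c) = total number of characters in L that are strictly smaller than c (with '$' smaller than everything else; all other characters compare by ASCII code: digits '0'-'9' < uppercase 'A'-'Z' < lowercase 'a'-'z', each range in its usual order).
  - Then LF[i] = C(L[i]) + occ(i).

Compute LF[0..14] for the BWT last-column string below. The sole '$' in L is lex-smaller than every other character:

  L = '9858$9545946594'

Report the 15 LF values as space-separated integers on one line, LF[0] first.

Answer: 11 9 4 10 0 12 5 1 6 13 2 8 7 14 3

Derivation:
Char counts: '$':1, '4':3, '5':4, '6':1, '8':2, '9':4
C (first-col start): C('$')=0, C('4')=1, C('5')=4, C('6')=8, C('8')=9, C('9')=11
L[0]='9': occ=0, LF[0]=C('9')+0=11+0=11
L[1]='8': occ=0, LF[1]=C('8')+0=9+0=9
L[2]='5': occ=0, LF[2]=C('5')+0=4+0=4
L[3]='8': occ=1, LF[3]=C('8')+1=9+1=10
L[4]='$': occ=0, LF[4]=C('$')+0=0+0=0
L[5]='9': occ=1, LF[5]=C('9')+1=11+1=12
L[6]='5': occ=1, LF[6]=C('5')+1=4+1=5
L[7]='4': occ=0, LF[7]=C('4')+0=1+0=1
L[8]='5': occ=2, LF[8]=C('5')+2=4+2=6
L[9]='9': occ=2, LF[9]=C('9')+2=11+2=13
L[10]='4': occ=1, LF[10]=C('4')+1=1+1=2
L[11]='6': occ=0, LF[11]=C('6')+0=8+0=8
L[12]='5': occ=3, LF[12]=C('5')+3=4+3=7
L[13]='9': occ=3, LF[13]=C('9')+3=11+3=14
L[14]='4': occ=2, LF[14]=C('4')+2=1+2=3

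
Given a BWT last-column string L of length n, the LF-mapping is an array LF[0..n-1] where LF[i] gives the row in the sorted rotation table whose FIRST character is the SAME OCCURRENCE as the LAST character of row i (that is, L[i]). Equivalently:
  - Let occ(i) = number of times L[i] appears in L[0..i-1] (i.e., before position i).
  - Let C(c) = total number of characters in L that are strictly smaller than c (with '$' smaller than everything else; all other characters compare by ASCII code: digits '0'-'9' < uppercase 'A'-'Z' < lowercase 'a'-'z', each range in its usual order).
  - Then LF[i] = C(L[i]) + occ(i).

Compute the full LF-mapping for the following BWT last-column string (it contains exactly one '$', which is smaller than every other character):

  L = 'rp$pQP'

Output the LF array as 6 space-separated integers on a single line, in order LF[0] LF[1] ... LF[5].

Char counts: '$':1, 'P':1, 'Q':1, 'p':2, 'r':1
C (first-col start): C('$')=0, C('P')=1, C('Q')=2, C('p')=3, C('r')=5
L[0]='r': occ=0, LF[0]=C('r')+0=5+0=5
L[1]='p': occ=0, LF[1]=C('p')+0=3+0=3
L[2]='$': occ=0, LF[2]=C('$')+0=0+0=0
L[3]='p': occ=1, LF[3]=C('p')+1=3+1=4
L[4]='Q': occ=0, LF[4]=C('Q')+0=2+0=2
L[5]='P': occ=0, LF[5]=C('P')+0=1+0=1

Answer: 5 3 0 4 2 1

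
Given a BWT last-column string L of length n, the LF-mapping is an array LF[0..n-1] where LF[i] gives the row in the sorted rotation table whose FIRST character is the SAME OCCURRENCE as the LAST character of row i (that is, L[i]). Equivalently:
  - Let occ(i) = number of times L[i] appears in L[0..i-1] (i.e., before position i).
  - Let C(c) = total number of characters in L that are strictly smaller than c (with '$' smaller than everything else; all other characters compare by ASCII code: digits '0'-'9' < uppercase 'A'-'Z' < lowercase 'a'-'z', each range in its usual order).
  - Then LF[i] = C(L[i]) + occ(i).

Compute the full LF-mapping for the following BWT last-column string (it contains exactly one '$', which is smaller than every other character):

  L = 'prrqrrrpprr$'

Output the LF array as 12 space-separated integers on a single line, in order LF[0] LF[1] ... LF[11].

Char counts: '$':1, 'p':3, 'q':1, 'r':7
C (first-col start): C('$')=0, C('p')=1, C('q')=4, C('r')=5
L[0]='p': occ=0, LF[0]=C('p')+0=1+0=1
L[1]='r': occ=0, LF[1]=C('r')+0=5+0=5
L[2]='r': occ=1, LF[2]=C('r')+1=5+1=6
L[3]='q': occ=0, LF[3]=C('q')+0=4+0=4
L[4]='r': occ=2, LF[4]=C('r')+2=5+2=7
L[5]='r': occ=3, LF[5]=C('r')+3=5+3=8
L[6]='r': occ=4, LF[6]=C('r')+4=5+4=9
L[7]='p': occ=1, LF[7]=C('p')+1=1+1=2
L[8]='p': occ=2, LF[8]=C('p')+2=1+2=3
L[9]='r': occ=5, LF[9]=C('r')+5=5+5=10
L[10]='r': occ=6, LF[10]=C('r')+6=5+6=11
L[11]='$': occ=0, LF[11]=C('$')+0=0+0=0

Answer: 1 5 6 4 7 8 9 2 3 10 11 0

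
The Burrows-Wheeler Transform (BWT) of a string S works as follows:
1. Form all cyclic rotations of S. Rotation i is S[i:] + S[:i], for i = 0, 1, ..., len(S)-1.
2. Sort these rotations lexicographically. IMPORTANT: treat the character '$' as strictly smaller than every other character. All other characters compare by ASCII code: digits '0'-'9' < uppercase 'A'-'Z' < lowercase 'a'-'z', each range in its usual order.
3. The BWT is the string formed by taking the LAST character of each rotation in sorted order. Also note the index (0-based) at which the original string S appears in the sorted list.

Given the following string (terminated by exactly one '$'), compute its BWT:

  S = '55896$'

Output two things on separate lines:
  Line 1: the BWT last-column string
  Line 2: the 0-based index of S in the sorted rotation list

All 6 rotations (rotation i = S[i:]+S[:i]):
  rot[0] = 55896$
  rot[1] = 5896$5
  rot[2] = 896$55
  rot[3] = 96$558
  rot[4] = 6$5589
  rot[5] = $55896
Sorted (with $ < everything):
  sorted[0] = $55896  (last char: '6')
  sorted[1] = 55896$  (last char: '$')
  sorted[2] = 5896$5  (last char: '5')
  sorted[3] = 6$5589  (last char: '9')
  sorted[4] = 896$55  (last char: '5')
  sorted[5] = 96$558  (last char: '8')
Last column: 6$5958
Original string S is at sorted index 1

Answer: 6$5958
1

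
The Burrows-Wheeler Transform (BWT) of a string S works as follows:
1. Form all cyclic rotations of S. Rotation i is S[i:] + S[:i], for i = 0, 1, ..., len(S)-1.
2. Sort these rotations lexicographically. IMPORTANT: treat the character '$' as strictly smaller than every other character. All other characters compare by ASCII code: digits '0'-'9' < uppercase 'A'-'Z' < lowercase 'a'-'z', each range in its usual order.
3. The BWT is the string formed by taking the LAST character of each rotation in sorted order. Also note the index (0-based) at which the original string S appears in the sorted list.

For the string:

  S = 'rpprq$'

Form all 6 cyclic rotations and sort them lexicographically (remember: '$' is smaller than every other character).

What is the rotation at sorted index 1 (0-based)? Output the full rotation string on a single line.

Answer: pprq$r

Derivation:
All 6 rotations (rotation i = S[i:]+S[:i]):
  rot[0] = rpprq$
  rot[1] = pprq$r
  rot[2] = prq$rp
  rot[3] = rq$rpp
  rot[4] = q$rppr
  rot[5] = $rpprq
Sorted (with $ < everything):
  sorted[0] = $rpprq
  sorted[1] = pprq$r
  sorted[2] = prq$rp
  sorted[3] = q$rppr
  sorted[4] = rpprq$
  sorted[5] = rq$rpp
sorted[1] = pprq$r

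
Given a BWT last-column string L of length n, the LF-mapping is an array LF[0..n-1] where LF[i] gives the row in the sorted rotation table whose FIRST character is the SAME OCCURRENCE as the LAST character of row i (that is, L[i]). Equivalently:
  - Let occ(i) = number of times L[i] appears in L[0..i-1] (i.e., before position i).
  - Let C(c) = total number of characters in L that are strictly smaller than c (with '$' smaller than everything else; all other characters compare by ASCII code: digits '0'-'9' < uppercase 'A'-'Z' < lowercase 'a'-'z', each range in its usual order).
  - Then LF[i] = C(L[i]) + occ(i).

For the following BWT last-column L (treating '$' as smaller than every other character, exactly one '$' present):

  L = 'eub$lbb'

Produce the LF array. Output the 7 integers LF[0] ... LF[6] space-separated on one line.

Char counts: '$':1, 'b':3, 'e':1, 'l':1, 'u':1
C (first-col start): C('$')=0, C('b')=1, C('e')=4, C('l')=5, C('u')=6
L[0]='e': occ=0, LF[0]=C('e')+0=4+0=4
L[1]='u': occ=0, LF[1]=C('u')+0=6+0=6
L[2]='b': occ=0, LF[2]=C('b')+0=1+0=1
L[3]='$': occ=0, LF[3]=C('$')+0=0+0=0
L[4]='l': occ=0, LF[4]=C('l')+0=5+0=5
L[5]='b': occ=1, LF[5]=C('b')+1=1+1=2
L[6]='b': occ=2, LF[6]=C('b')+2=1+2=3

Answer: 4 6 1 0 5 2 3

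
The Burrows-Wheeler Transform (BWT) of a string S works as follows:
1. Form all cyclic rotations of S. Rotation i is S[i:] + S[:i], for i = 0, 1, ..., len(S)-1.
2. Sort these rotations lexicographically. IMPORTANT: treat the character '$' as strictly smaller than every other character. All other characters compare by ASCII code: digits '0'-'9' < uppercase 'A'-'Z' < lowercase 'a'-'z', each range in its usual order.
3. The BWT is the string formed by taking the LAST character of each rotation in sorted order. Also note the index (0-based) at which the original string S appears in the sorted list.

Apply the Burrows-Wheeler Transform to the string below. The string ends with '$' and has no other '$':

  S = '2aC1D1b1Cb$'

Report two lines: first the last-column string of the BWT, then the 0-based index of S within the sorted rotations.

All 11 rotations (rotation i = S[i:]+S[:i]):
  rot[0] = 2aC1D1b1Cb$
  rot[1] = aC1D1b1Cb$2
  rot[2] = C1D1b1Cb$2a
  rot[3] = 1D1b1Cb$2aC
  rot[4] = D1b1Cb$2aC1
  rot[5] = 1b1Cb$2aC1D
  rot[6] = b1Cb$2aC1D1
  rot[7] = 1Cb$2aC1D1b
  rot[8] = Cb$2aC1D1b1
  rot[9] = b$2aC1D1b1C
  rot[10] = $2aC1D1b1Cb
Sorted (with $ < everything):
  sorted[0] = $2aC1D1b1Cb  (last char: 'b')
  sorted[1] = 1Cb$2aC1D1b  (last char: 'b')
  sorted[2] = 1D1b1Cb$2aC  (last char: 'C')
  sorted[3] = 1b1Cb$2aC1D  (last char: 'D')
  sorted[4] = 2aC1D1b1Cb$  (last char: '$')
  sorted[5] = C1D1b1Cb$2a  (last char: 'a')
  sorted[6] = Cb$2aC1D1b1  (last char: '1')
  sorted[7] = D1b1Cb$2aC1  (last char: '1')
  sorted[8] = aC1D1b1Cb$2  (last char: '2')
  sorted[9] = b$2aC1D1b1C  (last char: 'C')
  sorted[10] = b1Cb$2aC1D1  (last char: '1')
Last column: bbCD$a112C1
Original string S is at sorted index 4

Answer: bbCD$a112C1
4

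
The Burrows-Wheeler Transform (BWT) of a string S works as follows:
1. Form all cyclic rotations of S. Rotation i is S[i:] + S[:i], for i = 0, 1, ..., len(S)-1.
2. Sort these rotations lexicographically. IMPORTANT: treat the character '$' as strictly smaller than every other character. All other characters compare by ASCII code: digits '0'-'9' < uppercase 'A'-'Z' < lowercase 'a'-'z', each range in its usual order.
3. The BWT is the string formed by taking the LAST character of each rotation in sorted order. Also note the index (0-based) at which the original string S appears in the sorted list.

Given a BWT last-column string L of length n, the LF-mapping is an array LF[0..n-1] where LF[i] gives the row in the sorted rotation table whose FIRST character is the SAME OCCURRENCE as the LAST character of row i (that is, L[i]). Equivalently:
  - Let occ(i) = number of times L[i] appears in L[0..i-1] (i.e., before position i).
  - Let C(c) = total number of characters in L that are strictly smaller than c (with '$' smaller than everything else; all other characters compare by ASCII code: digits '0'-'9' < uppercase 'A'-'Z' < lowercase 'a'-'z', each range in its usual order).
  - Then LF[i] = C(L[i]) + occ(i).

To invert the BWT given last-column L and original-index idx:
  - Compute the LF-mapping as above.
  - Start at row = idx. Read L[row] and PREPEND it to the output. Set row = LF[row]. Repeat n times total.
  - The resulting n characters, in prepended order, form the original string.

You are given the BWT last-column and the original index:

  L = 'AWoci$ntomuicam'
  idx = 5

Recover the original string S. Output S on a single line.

LF mapping: 1 2 11 4 6 0 10 13 12 8 14 7 5 3 9
Walk LF starting at row 5, prepending L[row]:
  step 1: row=5, L[5]='$', prepend. Next row=LF[5]=0
  step 2: row=0, L[0]='A', prepend. Next row=LF[0]=1
  step 3: row=1, L[1]='W', prepend. Next row=LF[1]=2
  step 4: row=2, L[2]='o', prepend. Next row=LF[2]=11
  step 5: row=11, L[11]='i', prepend. Next row=LF[11]=7
  step 6: row=7, L[7]='t', prepend. Next row=LF[7]=13
  step 7: row=13, L[13]='a', prepend. Next row=LF[13]=3
  step 8: row=3, L[3]='c', prepend. Next row=LF[3]=4
  step 9: row=4, L[4]='i', prepend. Next row=LF[4]=6
  step 10: row=6, L[6]='n', prepend. Next row=LF[6]=10
  step 11: row=10, L[10]='u', prepend. Next row=LF[10]=14
  step 12: row=14, L[14]='m', prepend. Next row=LF[14]=9
  step 13: row=9, L[9]='m', prepend. Next row=LF[9]=8
  step 14: row=8, L[8]='o', prepend. Next row=LF[8]=12
  step 15: row=12, L[12]='c', prepend. Next row=LF[12]=5
Reversed output: communicatioWA$

Answer: communicatioWA$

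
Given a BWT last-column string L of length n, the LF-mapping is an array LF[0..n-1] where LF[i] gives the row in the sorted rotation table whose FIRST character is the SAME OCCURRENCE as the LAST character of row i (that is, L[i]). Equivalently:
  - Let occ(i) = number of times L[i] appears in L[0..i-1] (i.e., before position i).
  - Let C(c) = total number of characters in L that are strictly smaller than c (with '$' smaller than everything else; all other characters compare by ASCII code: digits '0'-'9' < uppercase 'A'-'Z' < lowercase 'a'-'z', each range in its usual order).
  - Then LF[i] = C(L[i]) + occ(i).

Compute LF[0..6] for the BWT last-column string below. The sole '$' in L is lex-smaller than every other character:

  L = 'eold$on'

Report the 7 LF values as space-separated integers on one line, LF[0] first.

Answer: 2 5 3 1 0 6 4

Derivation:
Char counts: '$':1, 'd':1, 'e':1, 'l':1, 'n':1, 'o':2
C (first-col start): C('$')=0, C('d')=1, C('e')=2, C('l')=3, C('n')=4, C('o')=5
L[0]='e': occ=0, LF[0]=C('e')+0=2+0=2
L[1]='o': occ=0, LF[1]=C('o')+0=5+0=5
L[2]='l': occ=0, LF[2]=C('l')+0=3+0=3
L[3]='d': occ=0, LF[3]=C('d')+0=1+0=1
L[4]='$': occ=0, LF[4]=C('$')+0=0+0=0
L[5]='o': occ=1, LF[5]=C('o')+1=5+1=6
L[6]='n': occ=0, LF[6]=C('n')+0=4+0=4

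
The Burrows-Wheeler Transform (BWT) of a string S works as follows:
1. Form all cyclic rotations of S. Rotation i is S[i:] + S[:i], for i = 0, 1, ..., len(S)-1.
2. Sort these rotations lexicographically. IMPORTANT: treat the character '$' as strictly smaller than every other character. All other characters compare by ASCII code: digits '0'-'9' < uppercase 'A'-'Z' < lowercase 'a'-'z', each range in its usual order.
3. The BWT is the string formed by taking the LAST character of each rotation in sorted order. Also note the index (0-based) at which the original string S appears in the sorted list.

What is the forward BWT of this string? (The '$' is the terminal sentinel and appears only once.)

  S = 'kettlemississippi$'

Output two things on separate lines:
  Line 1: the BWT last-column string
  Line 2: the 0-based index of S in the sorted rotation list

Answer: ilkpssm$tepissiite
7

Derivation:
All 18 rotations (rotation i = S[i:]+S[:i]):
  rot[0] = kettlemississippi$
  rot[1] = ettlemississippi$k
  rot[2] = ttlemississippi$ke
  rot[3] = tlemississippi$ket
  rot[4] = lemississippi$kett
  rot[5] = emississippi$kettl
  rot[6] = mississippi$kettle
  rot[7] = ississippi$kettlem
  rot[8] = ssissippi$kettlemi
  rot[9] = sissippi$kettlemis
  rot[10] = issippi$kettlemiss
  rot[11] = ssippi$kettlemissi
  rot[12] = sippi$kettlemissis
  rot[13] = ippi$kettlemississ
  rot[14] = ppi$kettlemississi
  rot[15] = pi$kettlemississip
  rot[16] = i$kettlemississipp
  rot[17] = $kettlemississippi
Sorted (with $ < everything):
  sorted[0] = $kettlemississippi  (last char: 'i')
  sorted[1] = emississippi$kettl  (last char: 'l')
  sorted[2] = ettlemississippi$k  (last char: 'k')
  sorted[3] = i$kettlemississipp  (last char: 'p')
  sorted[4] = ippi$kettlemississ  (last char: 's')
  sorted[5] = issippi$kettlemiss  (last char: 's')
  sorted[6] = ississippi$kettlem  (last char: 'm')
  sorted[7] = kettlemississippi$  (last char: '$')
  sorted[8] = lemississippi$kett  (last char: 't')
  sorted[9] = mississippi$kettle  (last char: 'e')
  sorted[10] = pi$kettlemississip  (last char: 'p')
  sorted[11] = ppi$kettlemississi  (last char: 'i')
  sorted[12] = sippi$kettlemissis  (last char: 's')
  sorted[13] = sissippi$kettlemis  (last char: 's')
  sorted[14] = ssippi$kettlemissi  (last char: 'i')
  sorted[15] = ssissippi$kettlemi  (last char: 'i')
  sorted[16] = tlemississippi$ket  (last char: 't')
  sorted[17] = ttlemississippi$ke  (last char: 'e')
Last column: ilkpssm$tepissiite
Original string S is at sorted index 7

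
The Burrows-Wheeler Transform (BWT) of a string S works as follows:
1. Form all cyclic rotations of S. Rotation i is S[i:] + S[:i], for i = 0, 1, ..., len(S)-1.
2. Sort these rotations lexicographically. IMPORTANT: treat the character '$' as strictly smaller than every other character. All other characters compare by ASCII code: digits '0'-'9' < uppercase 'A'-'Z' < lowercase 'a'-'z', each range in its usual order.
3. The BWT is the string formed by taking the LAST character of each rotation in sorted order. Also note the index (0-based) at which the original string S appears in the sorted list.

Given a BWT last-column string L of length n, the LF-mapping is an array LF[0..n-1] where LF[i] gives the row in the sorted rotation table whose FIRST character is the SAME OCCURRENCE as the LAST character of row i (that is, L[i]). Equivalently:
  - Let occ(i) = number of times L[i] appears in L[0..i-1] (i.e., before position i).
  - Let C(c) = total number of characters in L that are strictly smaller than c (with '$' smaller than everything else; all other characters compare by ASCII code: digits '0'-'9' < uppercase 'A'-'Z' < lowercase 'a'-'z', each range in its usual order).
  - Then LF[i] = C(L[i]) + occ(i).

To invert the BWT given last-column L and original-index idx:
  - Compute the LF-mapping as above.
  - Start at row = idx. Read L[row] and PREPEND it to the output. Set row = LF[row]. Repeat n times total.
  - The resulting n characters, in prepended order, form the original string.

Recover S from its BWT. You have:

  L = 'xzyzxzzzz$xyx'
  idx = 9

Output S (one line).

LF mapping: 1 7 5 8 2 9 10 11 12 0 3 6 4
Walk LF starting at row 9, prepending L[row]:
  step 1: row=9, L[9]='$', prepend. Next row=LF[9]=0
  step 2: row=0, L[0]='x', prepend. Next row=LF[0]=1
  step 3: row=1, L[1]='z', prepend. Next row=LF[1]=7
  step 4: row=7, L[7]='z', prepend. Next row=LF[7]=11
  step 5: row=11, L[11]='y', prepend. Next row=LF[11]=6
  step 6: row=6, L[6]='z', prepend. Next row=LF[6]=10
  step 7: row=10, L[10]='x', prepend. Next row=LF[10]=3
  step 8: row=3, L[3]='z', prepend. Next row=LF[3]=8
  step 9: row=8, L[8]='z', prepend. Next row=LF[8]=12
  step 10: row=12, L[12]='x', prepend. Next row=LF[12]=4
  step 11: row=4, L[4]='x', prepend. Next row=LF[4]=2
  step 12: row=2, L[2]='y', prepend. Next row=LF[2]=5
  step 13: row=5, L[5]='z', prepend. Next row=LF[5]=9
Reversed output: zyxxzzxzyzzx$

Answer: zyxxzzxzyzzx$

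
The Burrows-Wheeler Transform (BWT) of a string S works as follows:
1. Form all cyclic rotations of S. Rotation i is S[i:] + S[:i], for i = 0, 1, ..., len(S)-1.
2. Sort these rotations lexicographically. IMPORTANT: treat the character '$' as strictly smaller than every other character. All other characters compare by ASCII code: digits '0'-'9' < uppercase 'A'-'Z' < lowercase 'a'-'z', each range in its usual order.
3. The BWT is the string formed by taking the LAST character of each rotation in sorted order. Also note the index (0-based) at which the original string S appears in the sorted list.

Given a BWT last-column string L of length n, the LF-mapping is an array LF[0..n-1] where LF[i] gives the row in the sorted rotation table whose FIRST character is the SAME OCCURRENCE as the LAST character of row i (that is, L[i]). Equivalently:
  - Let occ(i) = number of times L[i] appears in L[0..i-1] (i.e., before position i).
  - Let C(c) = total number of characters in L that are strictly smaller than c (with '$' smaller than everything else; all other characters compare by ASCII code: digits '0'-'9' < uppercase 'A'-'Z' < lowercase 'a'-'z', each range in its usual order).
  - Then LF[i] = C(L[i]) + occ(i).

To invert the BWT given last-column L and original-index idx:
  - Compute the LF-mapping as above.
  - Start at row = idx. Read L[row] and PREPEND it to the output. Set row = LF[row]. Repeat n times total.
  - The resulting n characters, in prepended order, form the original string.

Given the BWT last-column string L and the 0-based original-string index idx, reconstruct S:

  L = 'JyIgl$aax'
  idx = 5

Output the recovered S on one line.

Answer: galaxyIJ$

Derivation:
LF mapping: 2 8 1 5 6 0 3 4 7
Walk LF starting at row 5, prepending L[row]:
  step 1: row=5, L[5]='$', prepend. Next row=LF[5]=0
  step 2: row=0, L[0]='J', prepend. Next row=LF[0]=2
  step 3: row=2, L[2]='I', prepend. Next row=LF[2]=1
  step 4: row=1, L[1]='y', prepend. Next row=LF[1]=8
  step 5: row=8, L[8]='x', prepend. Next row=LF[8]=7
  step 6: row=7, L[7]='a', prepend. Next row=LF[7]=4
  step 7: row=4, L[4]='l', prepend. Next row=LF[4]=6
  step 8: row=6, L[6]='a', prepend. Next row=LF[6]=3
  step 9: row=3, L[3]='g', prepend. Next row=LF[3]=5
Reversed output: galaxyIJ$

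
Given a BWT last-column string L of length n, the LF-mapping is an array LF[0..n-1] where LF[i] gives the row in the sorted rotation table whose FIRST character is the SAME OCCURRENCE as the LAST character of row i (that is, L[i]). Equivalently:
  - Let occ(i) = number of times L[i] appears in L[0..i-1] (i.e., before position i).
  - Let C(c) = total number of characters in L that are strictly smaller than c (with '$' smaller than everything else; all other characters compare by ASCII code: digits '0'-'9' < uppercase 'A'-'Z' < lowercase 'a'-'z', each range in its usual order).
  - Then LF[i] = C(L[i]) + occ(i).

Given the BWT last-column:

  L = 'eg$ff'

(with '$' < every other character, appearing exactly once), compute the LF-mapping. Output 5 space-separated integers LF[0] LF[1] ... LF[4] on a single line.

Answer: 1 4 0 2 3

Derivation:
Char counts: '$':1, 'e':1, 'f':2, 'g':1
C (first-col start): C('$')=0, C('e')=1, C('f')=2, C('g')=4
L[0]='e': occ=0, LF[0]=C('e')+0=1+0=1
L[1]='g': occ=0, LF[1]=C('g')+0=4+0=4
L[2]='$': occ=0, LF[2]=C('$')+0=0+0=0
L[3]='f': occ=0, LF[3]=C('f')+0=2+0=2
L[4]='f': occ=1, LF[4]=C('f')+1=2+1=3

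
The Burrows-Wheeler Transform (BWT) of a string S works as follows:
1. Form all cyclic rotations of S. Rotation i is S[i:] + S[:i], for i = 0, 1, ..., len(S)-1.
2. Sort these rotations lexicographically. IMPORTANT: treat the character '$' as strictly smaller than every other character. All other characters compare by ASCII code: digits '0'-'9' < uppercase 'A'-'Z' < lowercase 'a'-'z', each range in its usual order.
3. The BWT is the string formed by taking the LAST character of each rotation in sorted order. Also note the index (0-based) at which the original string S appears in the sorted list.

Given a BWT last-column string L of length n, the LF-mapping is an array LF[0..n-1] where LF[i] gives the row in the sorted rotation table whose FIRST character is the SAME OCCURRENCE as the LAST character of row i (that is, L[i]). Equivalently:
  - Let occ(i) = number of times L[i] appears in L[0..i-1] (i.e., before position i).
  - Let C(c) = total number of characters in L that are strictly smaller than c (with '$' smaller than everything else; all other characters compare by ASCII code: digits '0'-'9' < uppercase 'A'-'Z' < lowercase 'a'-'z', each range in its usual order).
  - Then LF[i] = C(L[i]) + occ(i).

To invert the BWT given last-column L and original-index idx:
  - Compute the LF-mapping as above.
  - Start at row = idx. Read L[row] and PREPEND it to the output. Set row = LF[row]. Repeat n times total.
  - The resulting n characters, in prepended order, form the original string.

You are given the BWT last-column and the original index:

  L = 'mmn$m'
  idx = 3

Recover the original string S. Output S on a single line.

LF mapping: 1 2 4 0 3
Walk LF starting at row 3, prepending L[row]:
  step 1: row=3, L[3]='$', prepend. Next row=LF[3]=0
  step 2: row=0, L[0]='m', prepend. Next row=LF[0]=1
  step 3: row=1, L[1]='m', prepend. Next row=LF[1]=2
  step 4: row=2, L[2]='n', prepend. Next row=LF[2]=4
  step 5: row=4, L[4]='m', prepend. Next row=LF[4]=3
Reversed output: mnmm$

Answer: mnmm$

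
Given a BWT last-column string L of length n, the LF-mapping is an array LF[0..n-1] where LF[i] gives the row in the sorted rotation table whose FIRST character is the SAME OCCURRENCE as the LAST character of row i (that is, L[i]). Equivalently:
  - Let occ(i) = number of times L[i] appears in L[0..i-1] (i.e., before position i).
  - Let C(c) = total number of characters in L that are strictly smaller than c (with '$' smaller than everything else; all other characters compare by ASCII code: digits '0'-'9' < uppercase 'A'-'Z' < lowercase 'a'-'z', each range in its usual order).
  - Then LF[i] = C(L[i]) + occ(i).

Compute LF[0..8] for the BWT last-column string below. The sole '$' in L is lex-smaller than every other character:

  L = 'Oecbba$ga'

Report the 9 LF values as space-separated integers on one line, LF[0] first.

Char counts: '$':1, 'O':1, 'a':2, 'b':2, 'c':1, 'e':1, 'g':1
C (first-col start): C('$')=0, C('O')=1, C('a')=2, C('b')=4, C('c')=6, C('e')=7, C('g')=8
L[0]='O': occ=0, LF[0]=C('O')+0=1+0=1
L[1]='e': occ=0, LF[1]=C('e')+0=7+0=7
L[2]='c': occ=0, LF[2]=C('c')+0=6+0=6
L[3]='b': occ=0, LF[3]=C('b')+0=4+0=4
L[4]='b': occ=1, LF[4]=C('b')+1=4+1=5
L[5]='a': occ=0, LF[5]=C('a')+0=2+0=2
L[6]='$': occ=0, LF[6]=C('$')+0=0+0=0
L[7]='g': occ=0, LF[7]=C('g')+0=8+0=8
L[8]='a': occ=1, LF[8]=C('a')+1=2+1=3

Answer: 1 7 6 4 5 2 0 8 3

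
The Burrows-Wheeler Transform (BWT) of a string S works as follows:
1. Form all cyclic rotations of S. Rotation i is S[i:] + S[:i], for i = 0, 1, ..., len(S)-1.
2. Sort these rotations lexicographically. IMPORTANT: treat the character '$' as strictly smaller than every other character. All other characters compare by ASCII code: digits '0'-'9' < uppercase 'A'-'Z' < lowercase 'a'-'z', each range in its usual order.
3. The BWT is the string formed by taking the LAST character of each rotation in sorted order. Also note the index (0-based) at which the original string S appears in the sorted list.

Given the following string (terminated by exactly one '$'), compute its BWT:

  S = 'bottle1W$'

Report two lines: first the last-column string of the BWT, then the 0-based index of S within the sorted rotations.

All 9 rotations (rotation i = S[i:]+S[:i]):
  rot[0] = bottle1W$
  rot[1] = ottle1W$b
  rot[2] = ttle1W$bo
  rot[3] = tle1W$bot
  rot[4] = le1W$bott
  rot[5] = e1W$bottl
  rot[6] = 1W$bottle
  rot[7] = W$bottle1
  rot[8] = $bottle1W
Sorted (with $ < everything):
  sorted[0] = $bottle1W  (last char: 'W')
  sorted[1] = 1W$bottle  (last char: 'e')
  sorted[2] = W$bottle1  (last char: '1')
  sorted[3] = bottle1W$  (last char: '$')
  sorted[4] = e1W$bottl  (last char: 'l')
  sorted[5] = le1W$bott  (last char: 't')
  sorted[6] = ottle1W$b  (last char: 'b')
  sorted[7] = tle1W$bot  (last char: 't')
  sorted[8] = ttle1W$bo  (last char: 'o')
Last column: We1$ltbto
Original string S is at sorted index 3

Answer: We1$ltbto
3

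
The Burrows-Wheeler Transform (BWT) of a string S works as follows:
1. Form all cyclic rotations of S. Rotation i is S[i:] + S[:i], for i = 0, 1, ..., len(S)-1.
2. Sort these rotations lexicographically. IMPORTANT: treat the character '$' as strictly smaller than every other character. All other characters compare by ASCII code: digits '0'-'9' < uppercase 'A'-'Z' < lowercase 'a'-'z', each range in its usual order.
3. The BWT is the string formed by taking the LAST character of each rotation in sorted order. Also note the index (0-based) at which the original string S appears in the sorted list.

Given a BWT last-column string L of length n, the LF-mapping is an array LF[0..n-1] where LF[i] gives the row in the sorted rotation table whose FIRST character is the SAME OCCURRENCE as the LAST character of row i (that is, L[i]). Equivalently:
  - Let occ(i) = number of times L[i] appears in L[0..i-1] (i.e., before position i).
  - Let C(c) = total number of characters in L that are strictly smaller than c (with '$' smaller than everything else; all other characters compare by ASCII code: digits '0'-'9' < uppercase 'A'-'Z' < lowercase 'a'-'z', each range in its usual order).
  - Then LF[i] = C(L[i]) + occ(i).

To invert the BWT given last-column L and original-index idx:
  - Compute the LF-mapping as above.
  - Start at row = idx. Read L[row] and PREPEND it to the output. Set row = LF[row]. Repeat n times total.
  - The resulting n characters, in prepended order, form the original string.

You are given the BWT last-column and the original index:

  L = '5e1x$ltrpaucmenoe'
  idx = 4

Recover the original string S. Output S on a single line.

LF mapping: 2 5 1 16 0 8 14 13 12 3 15 4 9 6 10 11 7
Walk LF starting at row 4, prepending L[row]:
  step 1: row=4, L[4]='$', prepend. Next row=LF[4]=0
  step 2: row=0, L[0]='5', prepend. Next row=LF[0]=2
  step 3: row=2, L[2]='1', prepend. Next row=LF[2]=1
  step 4: row=1, L[1]='e', prepend. Next row=LF[1]=5
  step 5: row=5, L[5]='l', prepend. Next row=LF[5]=8
  step 6: row=8, L[8]='p', prepend. Next row=LF[8]=12
  step 7: row=12, L[12]='m', prepend. Next row=LF[12]=9
  step 8: row=9, L[9]='a', prepend. Next row=LF[9]=3
  step 9: row=3, L[3]='x', prepend. Next row=LF[3]=16
  step 10: row=16, L[16]='e', prepend. Next row=LF[16]=7
  step 11: row=7, L[7]='r', prepend. Next row=LF[7]=13
  step 12: row=13, L[13]='e', prepend. Next row=LF[13]=6
  step 13: row=6, L[6]='t', prepend. Next row=LF[6]=14
  step 14: row=14, L[14]='n', prepend. Next row=LF[14]=10
  step 15: row=10, L[10]='u', prepend. Next row=LF[10]=15
  step 16: row=15, L[15]='o', prepend. Next row=LF[15]=11
  step 17: row=11, L[11]='c', prepend. Next row=LF[11]=4
Reversed output: counterexample15$

Answer: counterexample15$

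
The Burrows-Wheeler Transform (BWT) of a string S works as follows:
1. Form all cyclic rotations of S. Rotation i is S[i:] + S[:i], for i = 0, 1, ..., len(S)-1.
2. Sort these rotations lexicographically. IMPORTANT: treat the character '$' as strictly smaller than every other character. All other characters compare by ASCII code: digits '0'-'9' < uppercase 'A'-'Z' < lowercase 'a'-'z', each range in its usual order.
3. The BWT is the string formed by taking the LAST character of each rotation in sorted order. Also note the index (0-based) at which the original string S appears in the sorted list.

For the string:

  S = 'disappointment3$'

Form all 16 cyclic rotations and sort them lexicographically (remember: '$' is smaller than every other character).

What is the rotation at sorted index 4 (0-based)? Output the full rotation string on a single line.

All 16 rotations (rotation i = S[i:]+S[:i]):
  rot[0] = disappointment3$
  rot[1] = isappointment3$d
  rot[2] = sappointment3$di
  rot[3] = appointment3$dis
  rot[4] = ppointment3$disa
  rot[5] = pointment3$disap
  rot[6] = ointment3$disapp
  rot[7] = intment3$disappo
  rot[8] = ntment3$disappoi
  rot[9] = tment3$disappoin
  rot[10] = ment3$disappoint
  rot[11] = ent3$disappointm
  rot[12] = nt3$disappointme
  rot[13] = t3$disappointmen
  rot[14] = 3$disappointment
  rot[15] = $disappointment3
Sorted (with $ < everything):
  sorted[0] = $disappointment3
  sorted[1] = 3$disappointment
  sorted[2] = appointment3$dis
  sorted[3] = disappointment3$
  sorted[4] = ent3$disappointm
  sorted[5] = intment3$disappo
  sorted[6] = isappointment3$d
  sorted[7] = ment3$disappoint
  sorted[8] = nt3$disappointme
  sorted[9] = ntment3$disappoi
  sorted[10] = ointment3$disapp
  sorted[11] = pointment3$disap
  sorted[12] = ppointment3$disa
  sorted[13] = sappointment3$di
  sorted[14] = t3$disappointmen
  sorted[15] = tment3$disappoin
sorted[4] = ent3$disappointm

Answer: ent3$disappointm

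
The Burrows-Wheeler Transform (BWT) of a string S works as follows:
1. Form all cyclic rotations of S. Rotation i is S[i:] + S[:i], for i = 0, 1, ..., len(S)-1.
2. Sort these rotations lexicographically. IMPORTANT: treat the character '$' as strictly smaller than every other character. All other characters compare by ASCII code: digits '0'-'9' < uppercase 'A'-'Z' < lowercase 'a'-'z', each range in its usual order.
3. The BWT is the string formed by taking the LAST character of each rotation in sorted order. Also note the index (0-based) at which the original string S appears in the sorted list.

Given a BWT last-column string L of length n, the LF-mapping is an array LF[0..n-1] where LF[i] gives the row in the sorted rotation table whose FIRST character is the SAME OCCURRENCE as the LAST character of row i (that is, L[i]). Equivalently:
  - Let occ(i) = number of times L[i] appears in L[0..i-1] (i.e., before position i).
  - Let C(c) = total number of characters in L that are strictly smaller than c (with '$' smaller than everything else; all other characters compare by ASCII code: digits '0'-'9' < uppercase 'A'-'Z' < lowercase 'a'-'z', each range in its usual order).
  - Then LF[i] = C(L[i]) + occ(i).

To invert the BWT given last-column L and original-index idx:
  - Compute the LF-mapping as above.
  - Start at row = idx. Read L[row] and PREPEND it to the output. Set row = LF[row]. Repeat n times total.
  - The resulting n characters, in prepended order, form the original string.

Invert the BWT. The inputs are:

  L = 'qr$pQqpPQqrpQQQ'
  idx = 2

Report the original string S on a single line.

Answer: QQqpqQrPpQpQrq$

Derivation:
LF mapping: 10 13 0 7 2 11 8 1 3 12 14 9 4 5 6
Walk LF starting at row 2, prepending L[row]:
  step 1: row=2, L[2]='$', prepend. Next row=LF[2]=0
  step 2: row=0, L[0]='q', prepend. Next row=LF[0]=10
  step 3: row=10, L[10]='r', prepend. Next row=LF[10]=14
  step 4: row=14, L[14]='Q', prepend. Next row=LF[14]=6
  step 5: row=6, L[6]='p', prepend. Next row=LF[6]=8
  step 6: row=8, L[8]='Q', prepend. Next row=LF[8]=3
  step 7: row=3, L[3]='p', prepend. Next row=LF[3]=7
  step 8: row=7, L[7]='P', prepend. Next row=LF[7]=1
  step 9: row=1, L[1]='r', prepend. Next row=LF[1]=13
  step 10: row=13, L[13]='Q', prepend. Next row=LF[13]=5
  step 11: row=5, L[5]='q', prepend. Next row=LF[5]=11
  step 12: row=11, L[11]='p', prepend. Next row=LF[11]=9
  step 13: row=9, L[9]='q', prepend. Next row=LF[9]=12
  step 14: row=12, L[12]='Q', prepend. Next row=LF[12]=4
  step 15: row=4, L[4]='Q', prepend. Next row=LF[4]=2
Reversed output: QQqpqQrPpQpQrq$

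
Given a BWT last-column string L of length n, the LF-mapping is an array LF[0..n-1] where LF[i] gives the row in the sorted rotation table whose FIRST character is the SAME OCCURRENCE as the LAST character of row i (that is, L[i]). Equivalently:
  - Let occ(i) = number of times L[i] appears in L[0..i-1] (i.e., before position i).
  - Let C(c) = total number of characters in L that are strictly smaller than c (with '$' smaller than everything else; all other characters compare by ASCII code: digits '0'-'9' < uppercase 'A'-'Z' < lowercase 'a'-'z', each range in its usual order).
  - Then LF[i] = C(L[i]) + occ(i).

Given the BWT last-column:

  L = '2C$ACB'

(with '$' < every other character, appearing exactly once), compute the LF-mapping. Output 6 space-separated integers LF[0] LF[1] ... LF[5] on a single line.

Char counts: '$':1, '2':1, 'A':1, 'B':1, 'C':2
C (first-col start): C('$')=0, C('2')=1, C('A')=2, C('B')=3, C('C')=4
L[0]='2': occ=0, LF[0]=C('2')+0=1+0=1
L[1]='C': occ=0, LF[1]=C('C')+0=4+0=4
L[2]='$': occ=0, LF[2]=C('$')+0=0+0=0
L[3]='A': occ=0, LF[3]=C('A')+0=2+0=2
L[4]='C': occ=1, LF[4]=C('C')+1=4+1=5
L[5]='B': occ=0, LF[5]=C('B')+0=3+0=3

Answer: 1 4 0 2 5 3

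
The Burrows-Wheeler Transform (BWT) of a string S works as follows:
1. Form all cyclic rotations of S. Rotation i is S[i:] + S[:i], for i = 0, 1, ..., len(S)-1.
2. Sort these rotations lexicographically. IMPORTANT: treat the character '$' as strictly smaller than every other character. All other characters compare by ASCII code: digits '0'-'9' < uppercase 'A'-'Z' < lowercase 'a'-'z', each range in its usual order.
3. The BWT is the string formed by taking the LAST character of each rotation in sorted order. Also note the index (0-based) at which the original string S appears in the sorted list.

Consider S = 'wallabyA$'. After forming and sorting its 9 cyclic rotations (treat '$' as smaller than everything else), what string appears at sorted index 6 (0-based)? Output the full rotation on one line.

All 9 rotations (rotation i = S[i:]+S[:i]):
  rot[0] = wallabyA$
  rot[1] = allabyA$w
  rot[2] = llabyA$wa
  rot[3] = labyA$wal
  rot[4] = abyA$wall
  rot[5] = byA$walla
  rot[6] = yA$wallab
  rot[7] = A$wallaby
  rot[8] = $wallabyA
Sorted (with $ < everything):
  sorted[0] = $wallabyA
  sorted[1] = A$wallaby
  sorted[2] = abyA$wall
  sorted[3] = allabyA$w
  sorted[4] = byA$walla
  sorted[5] = labyA$wal
  sorted[6] = llabyA$wa
  sorted[7] = wallabyA$
  sorted[8] = yA$wallab
sorted[6] = llabyA$wa

Answer: llabyA$wa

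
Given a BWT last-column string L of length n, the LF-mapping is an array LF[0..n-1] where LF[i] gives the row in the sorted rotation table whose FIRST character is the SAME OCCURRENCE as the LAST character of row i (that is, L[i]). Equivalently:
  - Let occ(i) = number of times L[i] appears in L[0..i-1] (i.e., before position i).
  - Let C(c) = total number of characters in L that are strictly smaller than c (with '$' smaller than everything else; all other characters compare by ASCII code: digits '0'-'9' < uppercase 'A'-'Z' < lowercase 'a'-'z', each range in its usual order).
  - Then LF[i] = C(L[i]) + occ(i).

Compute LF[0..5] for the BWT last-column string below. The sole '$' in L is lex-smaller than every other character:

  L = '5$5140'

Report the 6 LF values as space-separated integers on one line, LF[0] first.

Char counts: '$':1, '0':1, '1':1, '4':1, '5':2
C (first-col start): C('$')=0, C('0')=1, C('1')=2, C('4')=3, C('5')=4
L[0]='5': occ=0, LF[0]=C('5')+0=4+0=4
L[1]='$': occ=0, LF[1]=C('$')+0=0+0=0
L[2]='5': occ=1, LF[2]=C('5')+1=4+1=5
L[3]='1': occ=0, LF[3]=C('1')+0=2+0=2
L[4]='4': occ=0, LF[4]=C('4')+0=3+0=3
L[5]='0': occ=0, LF[5]=C('0')+0=1+0=1

Answer: 4 0 5 2 3 1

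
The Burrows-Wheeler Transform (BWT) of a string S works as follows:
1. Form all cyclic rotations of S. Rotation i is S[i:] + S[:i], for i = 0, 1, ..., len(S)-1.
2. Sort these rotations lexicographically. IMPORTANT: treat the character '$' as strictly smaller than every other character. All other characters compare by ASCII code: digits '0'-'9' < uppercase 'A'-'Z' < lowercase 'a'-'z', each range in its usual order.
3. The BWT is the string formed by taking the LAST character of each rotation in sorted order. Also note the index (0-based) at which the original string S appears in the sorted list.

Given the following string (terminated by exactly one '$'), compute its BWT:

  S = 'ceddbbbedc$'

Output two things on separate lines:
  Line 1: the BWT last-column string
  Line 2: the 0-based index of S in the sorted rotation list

All 11 rotations (rotation i = S[i:]+S[:i]):
  rot[0] = ceddbbbedc$
  rot[1] = eddbbbedc$c
  rot[2] = ddbbbedc$ce
  rot[3] = dbbbedc$ced
  rot[4] = bbbedc$cedd
  rot[5] = bbedc$ceddb
  rot[6] = bedc$ceddbb
  rot[7] = edc$ceddbbb
  rot[8] = dc$ceddbbbe
  rot[9] = c$ceddbbbed
  rot[10] = $ceddbbbedc
Sorted (with $ < everything):
  sorted[0] = $ceddbbbedc  (last char: 'c')
  sorted[1] = bbbedc$cedd  (last char: 'd')
  sorted[2] = bbedc$ceddb  (last char: 'b')
  sorted[3] = bedc$ceddbb  (last char: 'b')
  sorted[4] = c$ceddbbbed  (last char: 'd')
  sorted[5] = ceddbbbedc$  (last char: '$')
  sorted[6] = dbbbedc$ced  (last char: 'd')
  sorted[7] = dc$ceddbbbe  (last char: 'e')
  sorted[8] = ddbbbedc$ce  (last char: 'e')
  sorted[9] = edc$ceddbbb  (last char: 'b')
  sorted[10] = eddbbbedc$c  (last char: 'c')
Last column: cdbbd$deebc
Original string S is at sorted index 5

Answer: cdbbd$deebc
5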